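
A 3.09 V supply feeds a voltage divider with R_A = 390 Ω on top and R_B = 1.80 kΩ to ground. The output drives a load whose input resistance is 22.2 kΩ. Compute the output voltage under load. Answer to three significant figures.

The load sits in parallel with R_B: R_B‖R_L = (1800 × 22200) / (1800 + 22200) = 1665 Ω.
V_out = 3.09 × 1665 / (390 + 1665) = 3.09 × 1665/2055 = 2.50 V.

V_out ≈ 2.50 V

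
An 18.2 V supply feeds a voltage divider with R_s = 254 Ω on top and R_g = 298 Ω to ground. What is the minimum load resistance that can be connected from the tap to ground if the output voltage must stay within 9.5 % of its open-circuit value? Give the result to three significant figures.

R_L(min) ≈ 1.31 kΩ

Output resistance R_th = R_s‖R_g = (254 × 298)/552.0 = 137.1 Ω.
The fractional drop is R_th/(R_th + R_L); requiring this ≤ 0.0950 gives R_L ≥ R_th(1/0.0950 − 1) = 137.1 × 9.526 = 1.31 kΩ.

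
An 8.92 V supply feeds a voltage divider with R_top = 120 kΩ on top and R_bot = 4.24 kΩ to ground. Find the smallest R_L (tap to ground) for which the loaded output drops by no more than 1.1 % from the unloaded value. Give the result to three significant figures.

Output resistance R_th = R_top‖R_bot = (120 × 4.24)/124.2 = 4.095 kΩ.
The fractional drop is R_th/(R_th + R_L); requiring this ≤ 0.0110 gives R_L ≥ R_th(1/0.0110 − 1) = 4.095 × 89.91 = 368 kΩ.

R_L(min) ≈ 368 kΩ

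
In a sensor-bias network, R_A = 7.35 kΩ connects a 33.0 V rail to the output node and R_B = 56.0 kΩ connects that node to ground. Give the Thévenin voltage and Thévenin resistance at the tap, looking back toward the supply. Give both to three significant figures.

V_th = 29.2 V, R_th = 6.50 kΩ

V_th is the open-circuit tap voltage: 33.0 × 56.0/(7.35 + 56.0) = 29.2 V.
With the supply zeroed, R_A and R_B appear in parallel from the tap: R_th = R_A‖R_B = (7.35 × 56.0)/63.35 = 6.50 kΩ.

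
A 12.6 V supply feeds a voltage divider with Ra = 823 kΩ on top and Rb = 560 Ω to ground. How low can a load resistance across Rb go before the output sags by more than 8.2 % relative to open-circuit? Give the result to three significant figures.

Output resistance R_th = Ra‖Rb = (823000 × 560)/823600 = 559.6 Ω.
The fractional drop is R_th/(R_th + R_L); requiring this ≤ 0.0820 gives R_L ≥ R_th(1/0.0820 − 1) = 559.6 × 11.20 = 6.27 kΩ.

R_L(min) ≈ 6.27 kΩ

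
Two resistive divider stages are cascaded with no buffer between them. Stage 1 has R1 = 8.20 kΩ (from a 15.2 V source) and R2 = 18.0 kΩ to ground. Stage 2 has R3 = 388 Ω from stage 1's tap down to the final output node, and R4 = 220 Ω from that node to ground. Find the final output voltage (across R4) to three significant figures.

Stage 2 presents R3+R4 = 608.0 Ω as a load on stage 1's tap.
Stage 1's lower leg becomes R2‖(R3+R4) = 588.1 Ω, so V_mid = 15.2 × 588.1/8788 = 1.017 V.
Stage 2 is itself unloaded: V_out = V_mid × R4/(R3+R4) = 1.017 × 220/608.0 = 0.368 V.

V_out ≈ 0.368 V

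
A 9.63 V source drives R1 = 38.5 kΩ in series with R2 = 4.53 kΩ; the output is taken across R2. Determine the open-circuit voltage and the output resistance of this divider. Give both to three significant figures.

V_th is the open-circuit tap voltage: 9.63 × 4.53/(38.5 + 4.53) = 1.01 V.
With the supply zeroed, R1 and R2 appear in parallel from the tap: R_th = R1‖R2 = (38.5 × 4.53)/43.03 = 4.05 kΩ.

V_th = 1.01 V, R_th = 4.05 kΩ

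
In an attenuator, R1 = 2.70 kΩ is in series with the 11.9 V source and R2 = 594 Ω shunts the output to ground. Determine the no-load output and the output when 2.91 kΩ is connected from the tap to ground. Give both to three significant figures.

Unloaded: 2.15 V; loaded: 1.84 V

Open-circuit: V = 11.9 × 594/(2700 + 594) = 2.15 V.
With the load, R2 becomes R2‖R_L = 493.3 Ω, so V = 11.9 × 493.3/3193 = 1.84 V.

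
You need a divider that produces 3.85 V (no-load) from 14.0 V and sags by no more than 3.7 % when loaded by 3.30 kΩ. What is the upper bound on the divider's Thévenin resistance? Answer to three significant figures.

R_th ≤ 127 Ω

Loading drop = R_th/(R_th + R_L) ≤ 0.0370, so R_th ≤ R_L · ε/(1−ε) = 3.30 kΩ × 0.0370/0.9630 = 127 Ω.
(Any R1, R2 with R2/(R1+R2) = 0.275 and R1‖R2 ≤ 127 Ω will meet the spec.)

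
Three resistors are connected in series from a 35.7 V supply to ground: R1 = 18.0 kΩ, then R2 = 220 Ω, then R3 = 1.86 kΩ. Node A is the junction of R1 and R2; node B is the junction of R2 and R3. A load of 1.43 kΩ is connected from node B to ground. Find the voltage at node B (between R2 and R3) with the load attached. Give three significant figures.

At node B, R3 is in parallel with the load: R3‖R_L = 808.4 Ω.
Below node A the resistance is R2 + (R3‖R_L) = 1028 Ω, so V_A = 35.7 × 1028/19030 = 1.930 V.
Then V_B = V_A × (R3‖R_L)/(R2 + R3‖R_L) = 1.930 × 808.4/1028 = 1.52 V.

V ≈ 1.52 V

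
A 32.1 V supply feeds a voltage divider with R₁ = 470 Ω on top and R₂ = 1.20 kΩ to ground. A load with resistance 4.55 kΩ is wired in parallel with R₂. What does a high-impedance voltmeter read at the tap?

V_out ≈ 21.5 V

The load sits in parallel with R₂: R₂‖R_L = (1200 × 4550) / (1200 + 4550) = 949.6 Ω.
V_out = 32.1 × 949.6 / (470 + 949.6) = 32.1 × 949.6/1420 = 21.5 V.
(Unloaded it would have been 23.1 V.)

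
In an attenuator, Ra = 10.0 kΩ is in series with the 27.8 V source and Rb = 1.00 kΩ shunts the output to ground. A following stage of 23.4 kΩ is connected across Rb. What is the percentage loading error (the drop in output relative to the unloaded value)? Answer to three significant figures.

3.74 %

The divider's output (Thévenin) resistance is Ra‖Rb = 0.9091 kΩ.
Fractional drop under load = R_th/(R_th + R_L) = 0.9091 / (0.9091 + 23.4) = 0.03740.
So the output falls by 3.74 %.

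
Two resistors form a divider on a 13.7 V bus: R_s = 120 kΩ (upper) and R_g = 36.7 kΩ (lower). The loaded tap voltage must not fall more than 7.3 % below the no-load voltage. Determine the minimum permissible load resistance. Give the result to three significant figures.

Output resistance R_th = R_s‖R_g = (120 × 36.7)/156.7 = 28.10 kΩ.
The fractional drop is R_th/(R_th + R_L); requiring this ≤ 0.0730 gives R_L ≥ R_th(1/0.0730 − 1) = 28.10 × 12.70 = 357 kΩ.

R_L(min) ≈ 357 kΩ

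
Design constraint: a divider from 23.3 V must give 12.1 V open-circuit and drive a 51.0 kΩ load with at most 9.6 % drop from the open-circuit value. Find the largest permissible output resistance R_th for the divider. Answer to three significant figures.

R_th ≤ 5.42 kΩ

Loading drop = R_th/(R_th + R_L) ≤ 0.0960, so R_th ≤ R_L · ε/(1−ε) = 51.0 kΩ × 0.0960/0.9040 = 5.42 kΩ.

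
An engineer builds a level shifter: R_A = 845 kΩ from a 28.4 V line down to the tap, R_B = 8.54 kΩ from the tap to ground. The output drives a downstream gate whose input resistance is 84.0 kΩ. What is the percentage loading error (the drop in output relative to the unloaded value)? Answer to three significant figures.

Unloaded V = 28.4 × 8.54/853.5 = 0.28415 V.
Loaded: R_B‖R_L = 7.752 kΩ, giving V = 28.4 × 7.752/852.8 = 0.25817 V.
Drop = (0.28415 − 0.25817) / 0.28415 = 9.14 %.

9.14 %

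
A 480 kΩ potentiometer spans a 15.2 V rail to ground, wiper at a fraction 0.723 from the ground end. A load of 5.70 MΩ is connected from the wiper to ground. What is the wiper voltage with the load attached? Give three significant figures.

The wiper splits the pot into (1−α)R = 133.0 kΩ above and αR = 347.0 kΩ below.
Lower section ‖ load = 327.1 kΩ.
V_wiper = 15.2 × 327.1/(133.0 + 327.1) = 10.8 V.

V ≈ 10.8 V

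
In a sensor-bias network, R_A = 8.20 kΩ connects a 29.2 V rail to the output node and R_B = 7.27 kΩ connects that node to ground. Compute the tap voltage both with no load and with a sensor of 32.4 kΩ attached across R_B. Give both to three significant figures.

Unloaded: 13.7 V; loaded: 12.3 V

Open-circuit: V = 29.2 × 7.27/(8.20 + 7.27) = 13.7 V.
With the load, R_B becomes R_B‖R_L = 5.938 kΩ, so V = 29.2 × 5.938/14.14 = 12.3 V.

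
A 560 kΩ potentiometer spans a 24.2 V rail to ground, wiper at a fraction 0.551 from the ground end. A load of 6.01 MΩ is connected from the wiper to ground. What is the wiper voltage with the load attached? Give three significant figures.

V ≈ 13.0 V

The wiper splits the pot into (1−α)R = 251.4 kΩ above and αR = 308.6 kΩ below.
Lower section ‖ load = 293.5 kΩ.
V_wiper = 24.2 × 293.5/(251.4 + 293.5) = 13.0 V.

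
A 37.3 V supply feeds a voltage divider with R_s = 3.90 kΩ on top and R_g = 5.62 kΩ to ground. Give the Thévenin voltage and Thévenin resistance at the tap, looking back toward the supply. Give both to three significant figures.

V_th is the open-circuit tap voltage: 37.3 × 5.62/(3.90 + 5.62) = 22.0 V.
With the supply zeroed, R_s and R_g appear in parallel from the tap: R_th = R_s‖R_g = (3.90 × 5.62)/9.520 = 2.30 kΩ.

V_th = 22.0 V, R_th = 2.30 kΩ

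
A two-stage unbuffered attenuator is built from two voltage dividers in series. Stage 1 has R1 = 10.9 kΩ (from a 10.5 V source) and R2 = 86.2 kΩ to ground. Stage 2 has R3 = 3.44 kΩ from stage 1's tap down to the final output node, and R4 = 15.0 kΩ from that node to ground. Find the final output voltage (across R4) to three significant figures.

Stage 2 presents R3+R4 = 18.44 kΩ as a load on stage 1's tap.
Stage 1's lower leg becomes R2‖(R3+R4) = 15.19 kΩ, so V_mid = 10.5 × 15.19/26.09 = 6.113 V.
Stage 2 is itself unloaded: V_out = V_mid × R4/(R3+R4) = 6.113 × 15.0/18.44 = 4.97 V.

V_out ≈ 4.97 V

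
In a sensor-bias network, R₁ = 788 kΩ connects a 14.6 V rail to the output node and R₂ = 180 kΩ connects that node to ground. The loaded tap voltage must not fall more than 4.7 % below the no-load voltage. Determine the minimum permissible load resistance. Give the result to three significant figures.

R_L(min) ≈ 2.97 MΩ

Output resistance R_th = R₁‖R₂ = (788 × 180)/968.0 = 146.5 kΩ.
The fractional drop is R_th/(R_th + R_L); requiring this ≤ 0.0470 gives R_L ≥ R_th(1/0.0470 − 1) = 146.5 × 20.28 = 2.97 MΩ.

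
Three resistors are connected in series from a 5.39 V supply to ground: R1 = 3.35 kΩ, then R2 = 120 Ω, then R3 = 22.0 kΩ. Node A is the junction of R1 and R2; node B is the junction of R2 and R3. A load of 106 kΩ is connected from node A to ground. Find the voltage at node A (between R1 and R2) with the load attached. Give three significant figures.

V ≈ 4.56 V

Below node A the series string R2+R3 = 22120 Ω sits in parallel with the 106000 Ω load: 18300 Ω.
V_A = 5.39 × 18300/(3350 + 18300) = 4.56 V.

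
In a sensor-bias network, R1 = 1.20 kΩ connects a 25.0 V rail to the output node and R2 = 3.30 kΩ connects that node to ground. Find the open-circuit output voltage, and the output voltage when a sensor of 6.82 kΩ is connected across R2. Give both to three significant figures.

Open-circuit: V = 25.0 × 3.30/(1.20 + 3.30) = 18.3 V.
With the load, R2 becomes R2‖R_L = 2.224 kΩ, so V = 25.0 × 2.224/3.424 = 16.2 V.

Unloaded: 18.3 V; loaded: 16.2 V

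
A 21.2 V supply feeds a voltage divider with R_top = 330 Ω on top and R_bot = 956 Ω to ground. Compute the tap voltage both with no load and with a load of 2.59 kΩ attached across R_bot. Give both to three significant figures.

Open-circuit: V = 21.2 × 956/(330 + 956) = 15.8 V.
With the load, R_bot becomes R_bot‖R_L = 698.3 Ω, so V = 21.2 × 698.3/1028 = 14.4 V.

Unloaded: 15.8 V; loaded: 14.4 V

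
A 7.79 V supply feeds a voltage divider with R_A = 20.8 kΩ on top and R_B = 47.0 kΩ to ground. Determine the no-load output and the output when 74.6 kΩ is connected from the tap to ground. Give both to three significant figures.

Open-circuit: V = 7.79 × 47.0/(20.8 + 47.0) = 5.40 V.
With the load, R_B becomes R_B‖R_L = 28.83 kΩ, so V = 7.79 × 28.83/49.63 = 4.53 V.

Unloaded: 5.40 V; loaded: 4.53 V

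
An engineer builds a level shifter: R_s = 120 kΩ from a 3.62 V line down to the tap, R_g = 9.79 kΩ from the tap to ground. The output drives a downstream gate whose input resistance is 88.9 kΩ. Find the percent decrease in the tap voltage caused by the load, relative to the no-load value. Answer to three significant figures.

Unloaded V = 3.62 × 9.79/129.8 = 0.27305 V.
Loaded: R_g‖R_L = 8.819 kΩ, giving V = 3.62 × 8.819/128.8 = 0.24782 V.
Drop = (0.27305 − 0.24782) / 0.27305 = 9.24 %.

9.24 %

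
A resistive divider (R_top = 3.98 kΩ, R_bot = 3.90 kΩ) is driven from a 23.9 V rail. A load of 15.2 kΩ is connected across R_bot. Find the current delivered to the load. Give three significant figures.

R_bot‖R_L = 3.104 kΩ; V_out = 23.9 × 3.104/7.084 = 10.47 V.
I_L = V_out / R_L = 10.47 / 15.2 kΩ = 0.689 mA.

I_L ≈ 0.689 mA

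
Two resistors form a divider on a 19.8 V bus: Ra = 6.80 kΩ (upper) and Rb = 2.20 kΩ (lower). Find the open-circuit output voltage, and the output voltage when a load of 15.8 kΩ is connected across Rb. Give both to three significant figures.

Open-circuit: V = 19.8 × 2.20/(6.80 + 2.20) = 4.84 V.
With the load, Rb becomes Rb‖R_L = 1.931 kΩ, so V = 19.8 × 1.931/8.731 = 4.38 V.

Unloaded: 4.84 V; loaded: 4.38 V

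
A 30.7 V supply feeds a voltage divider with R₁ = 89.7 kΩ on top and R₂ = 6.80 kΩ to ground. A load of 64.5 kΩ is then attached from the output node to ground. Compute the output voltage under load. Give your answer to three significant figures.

V_out ≈ 1.97 V

The load sits in parallel with R₂: R₂‖R_L = (6.80 × 64.5) / (6.80 + 64.5) = 6.151 kΩ.
V_out = 30.7 × 6.151 / (89.7 + 6.151) = 30.7 × 6.151/95.85 = 1.97 V.
(Unloaded it would have been 2.16 V.)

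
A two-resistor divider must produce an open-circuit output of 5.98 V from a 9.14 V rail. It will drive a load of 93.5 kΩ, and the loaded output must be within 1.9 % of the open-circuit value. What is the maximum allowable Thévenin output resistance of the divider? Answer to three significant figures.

R_th ≤ 1.81 kΩ

Loading drop = R_th/(R_th + R_L) ≤ 0.0190, so R_th ≤ R_L · ε/(1−ε) = 93.5 kΩ × 0.0190/0.9810 = 1.81 kΩ.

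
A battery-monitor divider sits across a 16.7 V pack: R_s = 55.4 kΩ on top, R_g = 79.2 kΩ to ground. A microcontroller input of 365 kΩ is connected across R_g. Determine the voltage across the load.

The load sits in parallel with R_g: R_g‖R_L = (79.2 × 365) / (79.2 + 365) = 65.08 kΩ.
V_out = 16.7 × 65.08 / (55.4 + 65.08) = 16.7 × 65.08/120.5 = 9.02 V.

V_out ≈ 9.02 V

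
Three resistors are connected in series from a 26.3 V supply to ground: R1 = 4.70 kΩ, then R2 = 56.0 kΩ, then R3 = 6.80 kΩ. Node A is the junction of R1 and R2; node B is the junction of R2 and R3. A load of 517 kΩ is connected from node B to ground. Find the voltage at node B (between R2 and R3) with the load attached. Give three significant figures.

V ≈ 2.62 V

At node B, R3 is in parallel with the load: R3‖R_L = 6.712 kΩ.
Below node A the resistance is R2 + (R3‖R_L) = 62.71 kΩ, so V_A = 26.3 × 62.71/67.41 = 24.47 V.
Then V_B = V_A × (R3‖R_L)/(R2 + R3‖R_L) = 24.47 × 6.712/62.71 = 2.62 V.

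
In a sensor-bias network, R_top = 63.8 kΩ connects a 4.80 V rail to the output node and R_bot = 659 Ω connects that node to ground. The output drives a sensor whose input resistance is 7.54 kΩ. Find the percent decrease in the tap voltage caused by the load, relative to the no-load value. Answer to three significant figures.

7.96 %

The divider's output (Thévenin) resistance is R_top‖R_bot = 652.3 Ω.
Fractional drop under load = R_th/(R_th + R_L) = 652.3 / (652.3 + 7540) = 0.07962.
So the output falls by 7.96 %.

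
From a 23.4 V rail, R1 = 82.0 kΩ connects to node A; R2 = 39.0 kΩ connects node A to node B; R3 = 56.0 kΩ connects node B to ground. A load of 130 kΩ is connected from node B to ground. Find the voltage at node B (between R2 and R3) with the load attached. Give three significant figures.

V ≈ 5.72 V

At node B, R3 is in parallel with the load: R3‖R_L = 39.14 kΩ.
Below node A the resistance is R2 + (R3‖R_L) = 78.14 kΩ, so V_A = 23.4 × 78.14/160.1 = 11.42 V.
Then V_B = V_A × (R3‖R_L)/(R2 + R3‖R_L) = 11.42 × 39.14/78.14 = 5.72 V.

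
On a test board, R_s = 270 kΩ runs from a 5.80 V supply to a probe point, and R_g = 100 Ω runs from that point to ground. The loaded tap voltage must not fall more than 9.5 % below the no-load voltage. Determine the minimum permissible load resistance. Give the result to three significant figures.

R_L(min) ≈ 952 Ω

Output resistance R_th = R_s‖R_g = (270000 × 100)/270100 = 99.96 Ω.
The fractional drop is R_th/(R_th + R_L); requiring this ≤ 0.0950 gives R_L ≥ R_th(1/0.0950 − 1) = 99.96 × 9.526 = 952 Ω.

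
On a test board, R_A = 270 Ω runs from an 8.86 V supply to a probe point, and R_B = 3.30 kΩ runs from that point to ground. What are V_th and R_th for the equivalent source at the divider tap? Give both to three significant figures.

V_th is the open-circuit tap voltage: 8.86 × 3300/(270 + 3300) = 8.19 V.
With the supply zeroed, R_A and R_B appear in parallel from the tap: R_th = R_A‖R_B = (270 × 3300)/3570 = 250 Ω.

V_th = 8.19 V, R_th = 250 Ω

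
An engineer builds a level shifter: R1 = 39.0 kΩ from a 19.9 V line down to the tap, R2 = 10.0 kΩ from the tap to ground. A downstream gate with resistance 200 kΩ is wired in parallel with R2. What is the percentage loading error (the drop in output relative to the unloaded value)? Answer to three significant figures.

The divider's output (Thévenin) resistance is R1‖R2 = 7.959 kΩ.
Fractional drop under load = R_th/(R_th + R_L) = 7.959 / (7.959 + 200) = 0.03827.
So the output falls by 3.83 %.

3.83 %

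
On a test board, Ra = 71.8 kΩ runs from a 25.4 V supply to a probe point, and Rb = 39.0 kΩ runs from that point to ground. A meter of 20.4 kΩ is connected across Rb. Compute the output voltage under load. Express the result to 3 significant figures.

V_out ≈ 3.99 V

The load sits in parallel with Rb: Rb‖R_L = (39.0 × 20.4) / (39.0 + 20.4) = 13.39 kΩ.
V_out = 25.4 × 13.39 / (71.8 + 13.39) = 25.4 × 13.39/85.19 = 3.99 V.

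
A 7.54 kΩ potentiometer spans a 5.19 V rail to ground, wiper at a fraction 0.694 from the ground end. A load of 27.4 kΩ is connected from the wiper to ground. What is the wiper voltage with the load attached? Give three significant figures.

The wiper splits the pot into (1−α)R = 2.307 kΩ above and αR = 5.233 kΩ below.
Lower section ‖ load = 4.394 kΩ.
V_wiper = 5.19 × 4.394/(2.307 + 4.394) = 3.40 V.

V ≈ 3.40 V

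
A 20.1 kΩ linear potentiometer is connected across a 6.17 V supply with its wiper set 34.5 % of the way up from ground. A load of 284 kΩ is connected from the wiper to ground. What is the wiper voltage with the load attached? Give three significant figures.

The wiper splits the pot into (1−α)R = 13.17 kΩ above and αR = 6.934 kΩ below.
Lower section ‖ load = 6.769 kΩ.
V_wiper = 6.17 × 6.769/(13.17 + 6.769) = 2.10 V.

V ≈ 2.10 V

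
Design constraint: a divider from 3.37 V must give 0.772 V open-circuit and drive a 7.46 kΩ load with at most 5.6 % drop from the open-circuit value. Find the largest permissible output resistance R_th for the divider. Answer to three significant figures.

Loading drop = R_th/(R_th + R_L) ≤ 0.0560, so R_th ≤ R_L · ε/(1−ε) = 7.46 kΩ × 0.0560/0.9440 = 443 Ω.

R_th ≤ 443 Ω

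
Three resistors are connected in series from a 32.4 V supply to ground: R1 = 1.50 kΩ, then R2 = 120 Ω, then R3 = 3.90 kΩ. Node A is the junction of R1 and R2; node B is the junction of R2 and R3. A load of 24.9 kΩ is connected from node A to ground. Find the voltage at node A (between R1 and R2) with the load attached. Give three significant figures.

V ≈ 22.6 V

Below node A the series string R2+R3 = 4020 Ω sits in parallel with the 24900 Ω load: 3461 Ω.
V_A = 32.4 × 3461/(1500 + 3461) = 22.6 V.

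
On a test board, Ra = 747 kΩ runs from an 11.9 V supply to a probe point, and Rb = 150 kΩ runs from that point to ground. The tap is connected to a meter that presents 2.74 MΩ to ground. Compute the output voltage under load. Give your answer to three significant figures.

The load sits in parallel with Rb: Rb‖R_L = (150 × 2740) / (150 + 2740) = 142.2 kΩ.
V_out = 11.9 × 142.2 / (747 + 142.2) = 11.9 × 142.2/889.2 = 1.90 V.
(Unloaded it would have been 1.99 V.)

V_out ≈ 1.90 V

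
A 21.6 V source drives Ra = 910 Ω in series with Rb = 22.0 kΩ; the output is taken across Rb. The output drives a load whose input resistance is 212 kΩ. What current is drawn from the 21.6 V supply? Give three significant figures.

Rb‖R_L = 19930 Ω, so the source sees Ra + Rb‖R_L = 20840 Ω.
I = 21.6 V / 20840 Ω = 1.04 mA.

I ≈ 1.04 mA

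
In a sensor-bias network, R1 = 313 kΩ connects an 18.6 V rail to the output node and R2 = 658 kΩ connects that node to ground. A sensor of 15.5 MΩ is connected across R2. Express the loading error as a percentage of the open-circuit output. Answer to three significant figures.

The divider's output (Thévenin) resistance is R1‖R2 = 212.1 kΩ.
Fractional drop under load = R_th/(R_th + R_L) = 212.1 / (212.1 + 15500) = 0.01350.
So the output falls by 1.35 %.

1.35 %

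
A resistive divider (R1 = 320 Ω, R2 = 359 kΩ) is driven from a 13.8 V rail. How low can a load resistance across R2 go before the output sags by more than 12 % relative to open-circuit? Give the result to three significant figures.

Output resistance R_th = R1‖R2 = (320 × 359000)/359300 = 319.7 Ω.
The fractional drop is R_th/(R_th + R_L); requiring this ≤ 0.120 gives R_L ≥ R_th(1/0.120 − 1) = 319.7 × 7.333 = 2.34 kΩ.

R_L(min) ≈ 2.34 kΩ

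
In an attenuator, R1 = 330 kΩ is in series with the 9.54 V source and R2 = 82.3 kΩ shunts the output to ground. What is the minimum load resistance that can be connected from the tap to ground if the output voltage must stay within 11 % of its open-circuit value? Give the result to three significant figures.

R_L(min) ≈ 533 kΩ

Output resistance R_th = R1‖R2 = (330 × 82.3)/412.3 = 65.87 kΩ.
The fractional drop is R_th/(R_th + R_L); requiring this ≤ 0.110 gives R_L ≥ R_th(1/0.110 − 1) = 65.87 × 8.091 = 533 kΩ.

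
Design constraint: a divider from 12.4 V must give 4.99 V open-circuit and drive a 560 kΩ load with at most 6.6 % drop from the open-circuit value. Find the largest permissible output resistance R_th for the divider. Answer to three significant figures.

Loading drop = R_th/(R_th + R_L) ≤ 0.0660, so R_th ≤ R_L · ε/(1−ε) = 560 kΩ × 0.0660/0.9340 = 39.6 kΩ.
(Any R1, R2 with R2/(R1+R2) = 0.402 and R1‖R2 ≤ 39.6 kΩ will meet the spec.)

R_th ≤ 39.6 kΩ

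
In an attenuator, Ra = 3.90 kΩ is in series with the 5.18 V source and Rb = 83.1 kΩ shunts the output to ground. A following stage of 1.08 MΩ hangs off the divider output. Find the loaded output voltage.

V_out ≈ 4.93 V

The load sits in parallel with Rb: Rb‖R_L = (83.1 × 1080) / (83.1 + 1080) = 77.16 kΩ.
V_out = 5.18 × 77.16 / (3.90 + 77.16) = 5.18 × 77.16/81.06 = 4.93 V.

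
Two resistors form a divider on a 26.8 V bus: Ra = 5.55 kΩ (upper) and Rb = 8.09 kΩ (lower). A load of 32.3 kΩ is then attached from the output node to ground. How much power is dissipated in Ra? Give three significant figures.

Total resistance from the source is Ra + (Rb‖R_L) = 12.02 kΩ, so I = 26.8/12.02 kΩ = 2.230 mA.
P = I²·Ra = (2.230 mA)² × 5.55 kΩ = 27.6 mW.

P ≈ 27.6 mW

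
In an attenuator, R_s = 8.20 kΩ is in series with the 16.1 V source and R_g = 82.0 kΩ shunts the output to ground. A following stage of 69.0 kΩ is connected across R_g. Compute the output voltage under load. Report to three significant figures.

The load sits in parallel with R_g: R_g‖R_L = (82.0 × 69.0) / (82.0 + 69.0) = 37.47 kΩ.
V_out = 16.1 × 37.47 / (8.20 + 37.47) = 16.1 × 37.47/45.67 = 13.2 V.
(Unloaded it would have been 14.6 V.)

V_out ≈ 13.2 V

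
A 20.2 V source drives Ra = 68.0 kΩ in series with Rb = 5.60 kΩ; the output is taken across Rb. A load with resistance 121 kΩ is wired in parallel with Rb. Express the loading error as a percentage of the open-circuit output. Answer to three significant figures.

4.10 %

The divider's output (Thévenin) resistance is Ra‖Rb = 5.174 kΩ.
Fractional drop under load = R_th/(R_th + R_L) = 5.174 / (5.174 + 121) = 0.04101.
So the output falls by 4.10 %.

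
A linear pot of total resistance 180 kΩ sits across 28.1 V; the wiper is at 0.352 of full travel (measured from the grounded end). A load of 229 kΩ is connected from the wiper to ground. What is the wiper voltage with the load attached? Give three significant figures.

The wiper splits the pot into (1−α)R = 116.6 kΩ above and αR = 63.36 kΩ below.
Lower section ‖ load = 49.63 kΩ.
V_wiper = 28.1 × 49.63/(116.6 + 49.63) = 8.39 V.

V ≈ 8.39 V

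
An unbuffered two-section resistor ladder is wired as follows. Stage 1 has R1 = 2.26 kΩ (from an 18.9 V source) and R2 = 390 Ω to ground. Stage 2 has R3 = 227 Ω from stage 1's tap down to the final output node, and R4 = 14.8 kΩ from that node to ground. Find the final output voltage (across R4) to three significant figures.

V_out ≈ 2.68 V

Stage 2 presents R3+R4 = 15030 Ω as a load on stage 1's tap.
Stage 1's lower leg becomes R2‖(R3+R4) = 380.1 Ω, so V_mid = 18.9 × 380.1/2640 = 2.721 V.
Stage 2 is itself unloaded: V_out = V_mid × R4/(R3+R4) = 2.721 × 14800/15030 = 2.68 V.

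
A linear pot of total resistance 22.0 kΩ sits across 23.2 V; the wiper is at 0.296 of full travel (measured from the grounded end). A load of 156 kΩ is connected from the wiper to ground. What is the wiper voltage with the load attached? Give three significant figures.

V ≈ 6.67 V

The wiper splits the pot into (1−α)R = 15.49 kΩ above and αR = 6.512 kΩ below.
Lower section ‖ load = 6.251 kΩ.
V_wiper = 23.2 × 6.251/(15.49 + 6.251) = 6.67 V.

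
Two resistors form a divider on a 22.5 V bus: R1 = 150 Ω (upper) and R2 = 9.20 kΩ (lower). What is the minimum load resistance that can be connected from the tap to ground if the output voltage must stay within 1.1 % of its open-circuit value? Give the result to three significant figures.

Output resistance R_th = R1‖R2 = (150 × 9200)/9350 = 147.6 Ω.
The fractional drop is R_th/(R_th + R_L); requiring this ≤ 0.0110 gives R_L ≥ R_th(1/0.0110 − 1) = 147.6 × 89.91 = 13.3 kΩ.

R_L(min) ≈ 13.3 kΩ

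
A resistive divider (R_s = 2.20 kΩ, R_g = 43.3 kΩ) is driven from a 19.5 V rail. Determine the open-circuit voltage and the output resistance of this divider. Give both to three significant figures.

V_th = 18.6 V, R_th = 2.09 kΩ

V_th is the open-circuit tap voltage: 19.5 × 43.3/(2.20 + 43.3) = 18.6 V.
With the supply zeroed, R_s and R_g appear in parallel from the tap: R_th = R_s‖R_g = (2.20 × 43.3)/45.50 = 2.09 kΩ.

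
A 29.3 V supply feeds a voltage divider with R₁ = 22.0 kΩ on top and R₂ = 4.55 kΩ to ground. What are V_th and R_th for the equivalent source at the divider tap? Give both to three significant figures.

V_th is the open-circuit tap voltage: 29.3 × 4.55/(22.0 + 4.55) = 5.02 V.
With the supply zeroed, R₁ and R₂ appear in parallel from the tap: R_th = R₁‖R₂ = (22.0 × 4.55)/26.55 = 3.77 kΩ.

V_th = 5.02 V, R_th = 3.77 kΩ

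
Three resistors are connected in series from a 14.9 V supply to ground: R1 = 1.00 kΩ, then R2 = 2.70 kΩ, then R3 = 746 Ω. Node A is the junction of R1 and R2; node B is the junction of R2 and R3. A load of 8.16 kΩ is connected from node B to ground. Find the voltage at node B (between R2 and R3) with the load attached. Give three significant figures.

At node B, R3 is in parallel with the load: R3‖R_L = 683.5 Ω.
Below node A the resistance is R2 + (R3‖R_L) = 3384 Ω, so V_A = 14.9 × 3384/4384 = 11.50 V.
Then V_B = V_A × (R3‖R_L)/(R2 + R3‖R_L) = 11.50 × 683.5/3384 = 2.32 V.

V ≈ 2.32 V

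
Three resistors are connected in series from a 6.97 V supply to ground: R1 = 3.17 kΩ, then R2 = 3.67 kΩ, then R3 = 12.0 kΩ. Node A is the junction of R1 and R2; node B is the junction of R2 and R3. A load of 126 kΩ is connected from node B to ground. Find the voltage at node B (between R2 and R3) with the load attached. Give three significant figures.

V ≈ 4.29 V

At node B, R3 is in parallel with the load: R3‖R_L = 10.96 kΩ.
Below node A the resistance is R2 + (R3‖R_L) = 14.63 kΩ, so V_A = 6.97 × 14.63/17.80 = 5.728 V.
Then V_B = V_A × (R3‖R_L)/(R2 + R3‖R_L) = 5.728 × 10.96/14.63 = 4.29 V.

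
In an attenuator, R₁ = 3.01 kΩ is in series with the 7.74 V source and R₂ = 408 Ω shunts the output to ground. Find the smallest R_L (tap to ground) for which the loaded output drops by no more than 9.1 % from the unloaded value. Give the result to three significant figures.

Output resistance R_th = R₁‖R₂ = (3010 × 408)/3418 = 359.3 Ω.
The fractional drop is R_th/(R_th + R_L); requiring this ≤ 0.0910 gives R_L ≥ R_th(1/0.0910 − 1) = 359.3 × 9.989 = 3.59 kΩ.

R_L(min) ≈ 3.59 kΩ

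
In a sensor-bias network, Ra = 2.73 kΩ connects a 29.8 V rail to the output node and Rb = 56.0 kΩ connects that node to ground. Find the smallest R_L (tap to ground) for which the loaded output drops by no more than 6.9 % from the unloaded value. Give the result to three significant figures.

R_L(min) ≈ 35.1 kΩ

Output resistance R_th = Ra‖Rb = (2.73 × 56.0)/58.73 = 2.603 kΩ.
The fractional drop is R_th/(R_th + R_L); requiring this ≤ 0.0690 gives R_L ≥ R_th(1/0.0690 − 1) = 2.603 × 13.49 = 35.1 kΩ.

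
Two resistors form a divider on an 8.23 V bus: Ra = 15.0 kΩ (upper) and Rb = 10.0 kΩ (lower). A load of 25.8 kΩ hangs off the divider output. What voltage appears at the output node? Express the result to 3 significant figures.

The load sits in parallel with Rb: Rb‖R_L = (10.0 × 25.8) / (10.0 + 25.8) = 7.207 kΩ.
V_out = 8.23 × 7.207 / (15.0 + 7.207) = 8.23 × 7.207/22.21 = 2.67 V.
(Unloaded it would have been 3.29 V.)

V_out ≈ 2.67 V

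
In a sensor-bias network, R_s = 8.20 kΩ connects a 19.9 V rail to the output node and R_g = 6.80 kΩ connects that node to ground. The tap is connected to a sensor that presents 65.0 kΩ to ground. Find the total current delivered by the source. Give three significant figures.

I ≈ 1.39 mA

R_g‖R_L = 6.156 kΩ, so the source sees R_s + R_g‖R_L = 14.36 kΩ.
I = 19.9 V / 14.36 kΩ = 1.39 mA.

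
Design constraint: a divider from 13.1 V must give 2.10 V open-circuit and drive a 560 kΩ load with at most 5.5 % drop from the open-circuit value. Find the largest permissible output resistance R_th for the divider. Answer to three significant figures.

Loading drop = R_th/(R_th + R_L) ≤ 0.0550, so R_th ≤ R_L · ε/(1−ε) = 560 kΩ × 0.0550/0.9450 = 32.6 kΩ.
(Any R1, R2 with R2/(R1+R2) = 0.160 and R1‖R2 ≤ 32.6 kΩ will meet the spec.)

R_th ≤ 32.6 kΩ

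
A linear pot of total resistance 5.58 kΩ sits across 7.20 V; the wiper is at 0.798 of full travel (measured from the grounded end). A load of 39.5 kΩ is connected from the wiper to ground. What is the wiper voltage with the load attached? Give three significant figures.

V ≈ 5.62 V

The wiper splits the pot into (1−α)R = 1.127 kΩ above and αR = 4.453 kΩ below.
Lower section ‖ load = 4.002 kΩ.
V_wiper = 7.20 × 4.002/(1.127 + 4.002) = 5.62 V.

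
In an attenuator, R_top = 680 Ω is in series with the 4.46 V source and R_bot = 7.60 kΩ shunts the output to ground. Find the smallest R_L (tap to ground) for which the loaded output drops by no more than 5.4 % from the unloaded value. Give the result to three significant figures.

R_L(min) ≈ 10.9 kΩ

Output resistance R_th = R_top‖R_bot = (680 × 7600)/8280 = 624.2 Ω.
The fractional drop is R_th/(R_th + R_L); requiring this ≤ 0.0540 gives R_L ≥ R_th(1/0.0540 − 1) = 624.2 × 17.52 = 10.9 kΩ.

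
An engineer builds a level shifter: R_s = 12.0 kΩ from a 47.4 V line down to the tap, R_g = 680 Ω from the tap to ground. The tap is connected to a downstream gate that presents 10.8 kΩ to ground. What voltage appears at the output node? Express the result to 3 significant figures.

The load sits in parallel with R_g: R_g‖R_L = (680 × 10800) / (680 + 10800) = 639.7 Ω.
V_out = 47.4 × 639.7 / (12000 + 639.7) = 47.4 × 639.7/12640 = 2.40 V.

V_out ≈ 2.40 V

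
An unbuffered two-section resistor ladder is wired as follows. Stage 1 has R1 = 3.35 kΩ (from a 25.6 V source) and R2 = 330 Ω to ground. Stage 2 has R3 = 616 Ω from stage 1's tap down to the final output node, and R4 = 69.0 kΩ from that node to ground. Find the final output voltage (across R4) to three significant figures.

V_out ≈ 2.27 V

Stage 2 presents R3+R4 = 69620 Ω as a load on stage 1's tap.
Stage 1's lower leg becomes R2‖(R3+R4) = 328.4 Ω, so V_mid = 25.6 × 328.4/3678 = 2.286 V.
Stage 2 is itself unloaded: V_out = V_mid × R4/(R3+R4) = 2.286 × 69000/69620 = 2.27 V.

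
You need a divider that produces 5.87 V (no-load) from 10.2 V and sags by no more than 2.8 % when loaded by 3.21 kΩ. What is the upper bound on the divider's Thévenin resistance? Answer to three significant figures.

R_th ≤ 92.5 Ω

Loading drop = R_th/(R_th + R_L) ≤ 0.0280, so R_th ≤ R_L · ε/(1−ε) = 3.21 kΩ × 0.0280/0.9720 = 92.5 Ω.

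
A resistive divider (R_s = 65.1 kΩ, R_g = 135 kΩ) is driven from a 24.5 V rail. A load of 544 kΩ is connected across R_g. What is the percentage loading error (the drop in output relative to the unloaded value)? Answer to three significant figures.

7.47 %

The divider's output (Thévenin) resistance is R_s‖R_g = 43.92 kΩ.
Fractional drop under load = R_th/(R_th + R_L) = 43.92 / (43.92 + 544) = 0.07470.
So the output falls by 7.47 %.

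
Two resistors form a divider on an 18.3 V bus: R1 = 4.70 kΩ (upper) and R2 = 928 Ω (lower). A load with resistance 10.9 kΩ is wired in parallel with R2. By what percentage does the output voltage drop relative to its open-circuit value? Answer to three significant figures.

6.64 %

The divider's output (Thévenin) resistance is R1‖R2 = 775.0 Ω.
Fractional drop under load = R_th/(R_th + R_L) = 775.0 / (775.0 + 10900) = 0.06638.
So the output falls by 6.64 %.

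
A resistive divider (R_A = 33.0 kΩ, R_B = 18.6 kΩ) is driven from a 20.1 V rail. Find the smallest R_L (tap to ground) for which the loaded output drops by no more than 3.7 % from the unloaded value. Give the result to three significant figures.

R_L(min) ≈ 310 kΩ

Output resistance R_th = R_A‖R_B = (33.0 × 18.6)/51.60 = 11.90 kΩ.
The fractional drop is R_th/(R_th + R_L); requiring this ≤ 0.0370 gives R_L ≥ R_th(1/0.0370 − 1) = 11.90 × 26.03 = 310 kΩ.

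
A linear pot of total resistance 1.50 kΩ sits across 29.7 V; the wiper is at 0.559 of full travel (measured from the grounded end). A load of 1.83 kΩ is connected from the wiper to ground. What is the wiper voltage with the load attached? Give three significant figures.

V ≈ 13.8 V

The wiper splits the pot into (1−α)R = 661.5 Ω above and αR = 838.5 Ω below.
Lower section ‖ load = 575.0 Ω.
V_wiper = 29.7 × 575.0/(661.5 + 575.0) = 13.8 V.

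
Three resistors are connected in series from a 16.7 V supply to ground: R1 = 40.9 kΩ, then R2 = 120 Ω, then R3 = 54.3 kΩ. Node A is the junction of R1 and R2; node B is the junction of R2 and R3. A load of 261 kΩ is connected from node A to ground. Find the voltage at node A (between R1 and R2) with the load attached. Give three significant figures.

V ≈ 8.75 V

Below node A the series string R2+R3 = 54420 Ω sits in parallel with the 261000 Ω load: 45030 Ω.
V_A = 16.7 × 45030/(40900 + 45030) = 8.75 V.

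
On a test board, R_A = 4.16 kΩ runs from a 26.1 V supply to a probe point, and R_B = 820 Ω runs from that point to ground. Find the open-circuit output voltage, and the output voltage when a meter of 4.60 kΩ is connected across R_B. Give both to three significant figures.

Unloaded: 4.30 V; loaded: 3.74 V

Open-circuit: V = 26.1 × 820/(4160 + 820) = 4.30 V.
With the load, R_B becomes R_B‖R_L = 695.9 Ω, so V = 26.1 × 695.9/4856 = 3.74 V.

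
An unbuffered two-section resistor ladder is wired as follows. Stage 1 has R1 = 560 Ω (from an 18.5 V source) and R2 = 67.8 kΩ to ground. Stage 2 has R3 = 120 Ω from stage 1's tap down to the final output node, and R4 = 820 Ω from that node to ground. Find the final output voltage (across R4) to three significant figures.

V_out ≈ 10.1 V

Stage 2 presents R3+R4 = 940.0 Ω as a load on stage 1's tap.
Stage 1's lower leg becomes R2‖(R3+R4) = 927.1 Ω, so V_mid = 18.5 × 927.1/1487 = 11.53 V.
Stage 2 is itself unloaded: V_out = V_mid × R4/(R3+R4) = 11.53 × 820/940.0 = 10.1 V.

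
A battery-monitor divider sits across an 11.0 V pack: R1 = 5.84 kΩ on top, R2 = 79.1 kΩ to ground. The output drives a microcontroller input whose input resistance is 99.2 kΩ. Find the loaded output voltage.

V_out ≈ 9.71 V

The load sits in parallel with R2: R2‖R_L = (79.1 × 99.2) / (79.1 + 99.2) = 44.01 kΩ.
V_out = 11.0 × 44.01 / (5.84 + 44.01) = 11.0 × 44.01/49.85 = 9.71 V.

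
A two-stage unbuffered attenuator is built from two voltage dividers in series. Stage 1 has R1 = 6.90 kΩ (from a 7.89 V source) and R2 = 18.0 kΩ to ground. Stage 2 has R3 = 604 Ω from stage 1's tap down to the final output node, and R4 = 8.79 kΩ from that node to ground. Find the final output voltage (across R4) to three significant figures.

V_out ≈ 3.49 V

Stage 2 presents R3+R4 = 9394 Ω as a load on stage 1's tap.
Stage 1's lower leg becomes R2‖(R3+R4) = 6173 Ω, so V_mid = 7.89 × 6173/13070 = 3.725 V.
Stage 2 is itself unloaded: V_out = V_mid × R4/(R3+R4) = 3.725 × 8790/9394 = 3.49 V.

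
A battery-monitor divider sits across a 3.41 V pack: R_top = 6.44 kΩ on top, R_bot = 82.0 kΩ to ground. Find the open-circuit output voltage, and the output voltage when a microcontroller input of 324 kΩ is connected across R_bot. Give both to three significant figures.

Open-circuit: V = 3.41 × 82.0/(6.44 + 82.0) = 3.16 V.
With the load, R_bot becomes R_bot‖R_L = 65.44 kΩ, so V = 3.41 × 65.44/71.88 = 3.10 V.

Unloaded: 3.16 V; loaded: 3.10 V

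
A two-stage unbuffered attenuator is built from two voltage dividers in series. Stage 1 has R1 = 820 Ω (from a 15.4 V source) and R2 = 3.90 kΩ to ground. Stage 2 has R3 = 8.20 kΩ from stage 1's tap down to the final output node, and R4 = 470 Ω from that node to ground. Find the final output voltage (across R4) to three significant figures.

Stage 2 presents R3+R4 = 8670 Ω as a load on stage 1's tap.
Stage 1's lower leg becomes R2‖(R3+R4) = 2690 Ω, so V_mid = 15.4 × 2690/3510 = 11.80 V.
Stage 2 is itself unloaded: V_out = V_mid × R4/(R3+R4) = 11.80 × 470/8670 = 0.640 V.

V_out ≈ 0.640 V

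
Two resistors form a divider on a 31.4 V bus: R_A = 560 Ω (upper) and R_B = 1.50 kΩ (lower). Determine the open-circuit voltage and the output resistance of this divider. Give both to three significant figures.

V_th is the open-circuit tap voltage: 31.4 × 1500/(560 + 1500) = 22.9 V.
With the supply zeroed, R_A and R_B appear in parallel from the tap: R_th = R_A‖R_B = (560 × 1500)/2060 = 408 Ω.

V_th = 22.9 V, R_th = 408 Ω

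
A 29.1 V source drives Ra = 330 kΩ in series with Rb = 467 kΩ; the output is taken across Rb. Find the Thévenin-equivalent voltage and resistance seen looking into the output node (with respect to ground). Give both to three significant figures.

V_th is the open-circuit tap voltage: 29.1 × 467/(330 + 467) = 17.1 V.
With the supply zeroed, Ra and Rb appear in parallel from the tap: R_th = Ra‖Rb = (330 × 467)/797.0 = 193 kΩ.

V_th = 17.1 V, R_th = 193 kΩ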